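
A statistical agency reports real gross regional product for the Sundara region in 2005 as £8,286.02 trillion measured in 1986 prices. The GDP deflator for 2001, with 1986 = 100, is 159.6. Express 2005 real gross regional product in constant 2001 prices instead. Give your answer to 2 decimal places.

Real gross regional product in 2001 prices = Real gross regional product in 1986 prices × (P_2001/P_1986) = 8286.02 × 1.596 = 13224.49.

£13,224.49 trillion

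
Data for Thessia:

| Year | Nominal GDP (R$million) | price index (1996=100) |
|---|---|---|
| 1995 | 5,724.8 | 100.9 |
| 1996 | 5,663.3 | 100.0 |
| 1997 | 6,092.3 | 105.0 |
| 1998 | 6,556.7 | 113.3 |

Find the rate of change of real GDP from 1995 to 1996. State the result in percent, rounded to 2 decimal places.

-0.18%

Real GDP 1995 = 5724.8/1.009 = 5673.74.
Real GDP 1996 = 5663.3/1.000 = 5663.30.
Change = 5663.30/5673.74 − 1 = -0.0018.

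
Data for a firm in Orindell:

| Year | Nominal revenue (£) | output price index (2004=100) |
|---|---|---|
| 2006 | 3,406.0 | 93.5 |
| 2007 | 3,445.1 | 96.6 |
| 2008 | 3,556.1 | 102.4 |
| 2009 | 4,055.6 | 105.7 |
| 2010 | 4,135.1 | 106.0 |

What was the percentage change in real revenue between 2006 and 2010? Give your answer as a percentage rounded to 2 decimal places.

Real revenue 2006 = 3406.0/0.935 = 3642.78.
Real revenue 2010 = 4135.1/1.060 = 3901.04.
Change = 3901.04/3642.78 − 1 = 0.0709.

7.09%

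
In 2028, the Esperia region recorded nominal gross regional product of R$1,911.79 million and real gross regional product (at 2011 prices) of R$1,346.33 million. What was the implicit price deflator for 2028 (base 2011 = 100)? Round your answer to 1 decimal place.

142.0

implicit price deflator = (Nominal / Real) × 100 = 1911.79 / 1346.33 × 100 = 142.00.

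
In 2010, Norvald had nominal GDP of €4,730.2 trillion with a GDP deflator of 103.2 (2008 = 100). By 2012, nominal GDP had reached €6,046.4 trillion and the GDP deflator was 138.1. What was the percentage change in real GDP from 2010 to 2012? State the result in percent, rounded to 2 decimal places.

Real GDP 2010 = 4730.2 / 1.032 = 4583.53.
Real GDP 2012 = 6046.4 / 1.381 = 4378.28.
Real growth = 4378.28 / 4583.53 − 1 = -0.0448.

-4.48%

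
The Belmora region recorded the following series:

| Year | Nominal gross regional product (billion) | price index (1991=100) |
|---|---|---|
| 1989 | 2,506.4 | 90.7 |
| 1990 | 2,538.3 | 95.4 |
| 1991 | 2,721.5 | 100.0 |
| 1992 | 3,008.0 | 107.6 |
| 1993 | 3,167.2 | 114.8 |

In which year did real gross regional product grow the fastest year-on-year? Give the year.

1992

1990: real = 2538.3/0.954 = 2660.69; growth vs 1989 (2763.40) = -3.72%.
1991: real = 2721.5/1.000 = 2721.50; growth vs 1990 (2660.69) = 2.29%.
1992: real = 3008.0/1.076 = 2795.54; growth vs 1991 (2721.50) = 2.72%.
1993: real = 3167.2/1.148 = 2758.89; growth vs 1992 (2795.54) = -1.31%.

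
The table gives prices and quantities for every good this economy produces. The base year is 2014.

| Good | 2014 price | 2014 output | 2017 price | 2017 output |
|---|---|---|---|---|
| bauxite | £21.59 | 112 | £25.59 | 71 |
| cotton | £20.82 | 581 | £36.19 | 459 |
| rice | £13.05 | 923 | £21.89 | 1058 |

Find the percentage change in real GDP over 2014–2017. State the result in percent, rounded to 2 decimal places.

-6.26%

Real GDP 2014 = Nominal GDP 2014 = 21.59·112 + 20.82·581 + 13.05·923 = 26559.65.
Real GDP 2017 (at 2014 prices) = 21.59·71 + 20.82·459 + 13.05·1058 = 24896.17.
Real growth = 24896.17/26559.65 − 1 = -0.0626.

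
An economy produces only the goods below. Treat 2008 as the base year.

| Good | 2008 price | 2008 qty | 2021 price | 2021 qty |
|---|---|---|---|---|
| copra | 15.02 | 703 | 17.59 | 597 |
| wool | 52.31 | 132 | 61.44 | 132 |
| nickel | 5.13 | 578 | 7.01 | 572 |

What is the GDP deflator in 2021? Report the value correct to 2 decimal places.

Nominal GDP 2021 = 17.59·597 + 61.44·132 + 7.01·572 = 22621.03.
Real GDP 2021 (at 2008 prices) = 15.02·597 + 52.31·132 + 5.13·572 = 18806.22.
Deflator = Nominal/Real × 100 = 22621.03/18806.22 × 100 = 120.285.

120.28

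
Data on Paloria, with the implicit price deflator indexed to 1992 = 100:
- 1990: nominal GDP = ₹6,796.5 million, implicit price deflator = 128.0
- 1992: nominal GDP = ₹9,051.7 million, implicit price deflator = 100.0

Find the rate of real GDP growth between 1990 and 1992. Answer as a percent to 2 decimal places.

Deflate each year: 1990 → 6796.5/1.280 = 5309.77; 1992 → 9051.7/1.000 = 9051.70.
So real GDP changed by 9051.70/5309.77 − 1 = 0.7047, i.e. 70.47%.

70.47%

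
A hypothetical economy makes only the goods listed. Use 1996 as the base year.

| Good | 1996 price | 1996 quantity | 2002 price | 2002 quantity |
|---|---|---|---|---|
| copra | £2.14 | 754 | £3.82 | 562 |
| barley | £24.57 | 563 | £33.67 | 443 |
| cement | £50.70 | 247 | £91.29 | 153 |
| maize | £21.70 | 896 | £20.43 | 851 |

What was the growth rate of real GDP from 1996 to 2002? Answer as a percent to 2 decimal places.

-19.20%

Real GDP 1996 = Nominal GDP 1996 = 2.14·754 + 24.57·563 + 50.70·247 + 21.70·896 = 47412.57.
Real GDP 2002 (at 1996 prices) = 2.14·562 + 24.57·443 + 50.70·153 + 21.70·851 = 38310.99.
Real growth = 38310.99/47412.57 − 1 = -0.1920.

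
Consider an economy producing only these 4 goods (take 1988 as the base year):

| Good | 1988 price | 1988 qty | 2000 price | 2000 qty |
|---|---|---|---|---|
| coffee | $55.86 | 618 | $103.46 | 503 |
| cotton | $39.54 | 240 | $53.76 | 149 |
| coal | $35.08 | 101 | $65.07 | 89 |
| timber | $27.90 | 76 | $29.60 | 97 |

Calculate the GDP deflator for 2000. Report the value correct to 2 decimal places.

172.57

Nominal GDP 2000 = 103.46·503 + 53.76·149 + 65.07·89 + 29.60·97 = 68713.05.
Real GDP 2000 (at 1988 prices) = 55.86·503 + 39.54·149 + 35.08·89 + 27.90·97 = 39817.46.
Deflator = Nominal/Real × 100 = 68713.05/39817.46 × 100 = 172.570.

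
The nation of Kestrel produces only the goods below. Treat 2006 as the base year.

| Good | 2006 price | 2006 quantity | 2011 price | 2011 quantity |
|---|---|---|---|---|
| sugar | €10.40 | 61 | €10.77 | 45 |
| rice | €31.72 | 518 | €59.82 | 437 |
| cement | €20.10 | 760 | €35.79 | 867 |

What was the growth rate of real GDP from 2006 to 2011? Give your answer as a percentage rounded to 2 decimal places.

-1.81%

Real GDP 2006 = Nominal GDP 2006 = 10.40·61 + 31.72·518 + 20.10·760 = 32341.36.
Real GDP 2011 (at 2006 prices) = 10.40·45 + 31.72·437 + 20.10·867 = 31756.34.
Real growth = 31756.34/32341.36 − 1 = -0.0181.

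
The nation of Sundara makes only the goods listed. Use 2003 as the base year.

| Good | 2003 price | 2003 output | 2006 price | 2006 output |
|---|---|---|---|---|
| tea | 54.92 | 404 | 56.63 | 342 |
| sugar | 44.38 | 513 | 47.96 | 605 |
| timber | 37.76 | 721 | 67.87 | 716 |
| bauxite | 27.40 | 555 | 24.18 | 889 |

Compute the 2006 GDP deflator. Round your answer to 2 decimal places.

Nominal GDP 2006 = 56.63·342 + 47.96·605 + 67.87·716 + 24.18·889 = 118474.20.
Real GDP 2006 (at 2003 prices) = 54.92·342 + 44.38·605 + 37.76·716 + 27.40·889 = 97027.30.
Deflator = Nominal/Real × 100 = 118474.20/97027.30 × 100 = 122.104.

122.10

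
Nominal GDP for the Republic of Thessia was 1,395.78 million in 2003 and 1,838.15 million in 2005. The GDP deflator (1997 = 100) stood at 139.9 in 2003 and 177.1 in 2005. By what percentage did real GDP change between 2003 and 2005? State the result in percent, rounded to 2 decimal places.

4.03%

Deflate each year: 2003 → 1395.78/1.399 = 997.70; 2005 → 1838.15/1.771 = 1037.92.
So real GDP changed by 1037.92/997.70 − 1 = 0.0403, i.e. 4.03%.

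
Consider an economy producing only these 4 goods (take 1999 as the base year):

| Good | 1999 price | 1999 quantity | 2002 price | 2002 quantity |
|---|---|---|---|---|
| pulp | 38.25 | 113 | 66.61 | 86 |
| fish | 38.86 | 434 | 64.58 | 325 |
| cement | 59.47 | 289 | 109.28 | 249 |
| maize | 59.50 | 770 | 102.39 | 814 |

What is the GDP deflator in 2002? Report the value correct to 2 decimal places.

Nominal GDP 2002 = 66.61·86 + 64.58·325 + 109.28·249 + 102.39·814 = 137273.14.
Real GDP 2002 (at 1999 prices) = 38.25·86 + 38.86·325 + 59.47·249 + 59.50·814 = 79160.03.
Deflator = Nominal/Real × 100 = 137273.14/79160.03 × 100 = 173.412.

173.41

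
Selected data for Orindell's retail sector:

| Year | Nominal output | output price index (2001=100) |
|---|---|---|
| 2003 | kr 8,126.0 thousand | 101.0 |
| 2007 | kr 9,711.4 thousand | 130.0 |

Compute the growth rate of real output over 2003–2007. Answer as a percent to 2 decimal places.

-7.15%

Real output 2003 = 8126.0 / 1.010 = 8045.54.
Real output 2007 = 9711.4 / 1.300 = 7470.31.
Real growth = 7470.31 / 8045.54 − 1 = -0.0715.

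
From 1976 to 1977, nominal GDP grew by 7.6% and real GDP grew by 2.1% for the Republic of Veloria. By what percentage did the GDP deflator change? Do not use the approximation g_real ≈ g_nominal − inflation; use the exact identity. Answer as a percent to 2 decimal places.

5.39%

(1 + g_nom) = (1 + g_real)(1 + π), so π = 1.0760 / 1.0210 − 1 = 0.05387.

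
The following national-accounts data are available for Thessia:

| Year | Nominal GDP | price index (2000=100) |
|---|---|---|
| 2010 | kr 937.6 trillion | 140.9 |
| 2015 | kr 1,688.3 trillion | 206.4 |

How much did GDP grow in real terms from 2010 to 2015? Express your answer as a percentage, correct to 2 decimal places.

22.92%

Real GDP 2010 = 937.6 / 1.409 = 665.44.
Real GDP 2015 = 1688.3 / 2.064 = 817.97.
Real growth = 817.97 / 665.44 − 1 = 0.2292.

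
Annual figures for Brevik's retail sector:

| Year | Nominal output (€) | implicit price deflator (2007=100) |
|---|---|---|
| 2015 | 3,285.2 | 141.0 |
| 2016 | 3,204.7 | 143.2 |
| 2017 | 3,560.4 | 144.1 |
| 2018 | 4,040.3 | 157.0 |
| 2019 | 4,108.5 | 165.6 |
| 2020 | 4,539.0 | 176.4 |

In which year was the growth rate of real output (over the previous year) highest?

2016: real = 3204.7/1.432 = 2237.92; growth vs 2015 (2329.93) = -3.95%.
2017: real = 3560.4/1.441 = 2470.78; growth vs 2016 (2237.92) = 10.41%.
2018: real = 4040.3/1.570 = 2573.44; growth vs 2017 (2470.78) = 4.15%.
2019: real = 4108.5/1.656 = 2480.98; growth vs 2018 (2573.44) = -3.59%.
2020: real = 4539.0/1.764 = 2573.13; growth vs 2019 (2480.98) = 3.71%.

2017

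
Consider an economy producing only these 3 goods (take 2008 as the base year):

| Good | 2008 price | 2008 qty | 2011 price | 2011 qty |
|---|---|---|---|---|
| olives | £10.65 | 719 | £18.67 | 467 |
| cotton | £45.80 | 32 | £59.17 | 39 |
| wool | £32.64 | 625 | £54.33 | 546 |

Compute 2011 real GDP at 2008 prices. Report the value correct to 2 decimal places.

£24581.19

Real GDP 2011 = Σ (p_2008 × q_2011) = 10.65·467 + 45.80·39 + 32.64·546 = 24581.19.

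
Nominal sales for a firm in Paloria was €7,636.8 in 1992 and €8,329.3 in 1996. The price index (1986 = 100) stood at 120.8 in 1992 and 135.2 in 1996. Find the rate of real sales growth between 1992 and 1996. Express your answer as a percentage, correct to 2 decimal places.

-2.55%

Real sales 1992 = 7636.8 / 1.208 = 6321.85.
Real sales 1996 = 8329.3 / 1.352 = 6160.72.
Real growth = 6160.72 / 6321.85 − 1 = -0.0255.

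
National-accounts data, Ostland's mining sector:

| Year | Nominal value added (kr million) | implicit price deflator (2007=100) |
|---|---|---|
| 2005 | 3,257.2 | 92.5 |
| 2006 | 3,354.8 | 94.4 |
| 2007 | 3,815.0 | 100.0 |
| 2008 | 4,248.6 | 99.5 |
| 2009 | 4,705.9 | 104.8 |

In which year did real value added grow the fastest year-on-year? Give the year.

2008

2006: real = 3354.8/0.944 = 3553.81; growth vs 2005 (3521.30) = 0.92%.
2007: real = 3815.0/1.000 = 3815.00; growth vs 2006 (3553.81) = 7.35%.
2008: real = 4248.6/0.995 = 4269.95; growth vs 2007 (3815.00) = 11.93%.
2009: real = 4705.9/1.048 = 4490.36; growth vs 2008 (4269.95) = 5.16%.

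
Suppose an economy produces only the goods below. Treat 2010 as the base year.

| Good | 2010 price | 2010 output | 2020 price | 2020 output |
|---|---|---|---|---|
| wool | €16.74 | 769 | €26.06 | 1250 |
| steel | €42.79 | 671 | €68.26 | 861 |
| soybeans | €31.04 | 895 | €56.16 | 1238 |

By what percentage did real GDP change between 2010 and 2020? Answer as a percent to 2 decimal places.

Real GDP 2010 = Nominal GDP 2010 = 16.74·769 + 42.79·671 + 31.04·895 = 69365.95.
Real GDP 2020 (at 2010 prices) = 16.74·1250 + 42.79·861 + 31.04·1238 = 96194.71.
Real growth = 96194.71/69365.95 − 1 = 0.3868.

38.68%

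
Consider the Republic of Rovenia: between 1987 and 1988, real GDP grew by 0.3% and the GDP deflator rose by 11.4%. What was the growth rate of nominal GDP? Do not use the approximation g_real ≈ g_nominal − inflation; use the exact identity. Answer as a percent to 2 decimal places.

(1 + g_nom) = (1 + g_real)(1 + π) = 1.0030 × 1.1140 = 1.11734.

11.73%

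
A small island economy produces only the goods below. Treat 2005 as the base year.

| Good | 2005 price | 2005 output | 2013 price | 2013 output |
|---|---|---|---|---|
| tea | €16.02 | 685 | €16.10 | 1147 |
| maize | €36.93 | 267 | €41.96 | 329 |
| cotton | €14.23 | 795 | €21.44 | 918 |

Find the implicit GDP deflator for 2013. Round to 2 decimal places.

119.19

Nominal GDP 2013 = 16.10·1147 + 41.96·329 + 21.44·918 = 51953.46.
Real GDP 2013 (at 2005 prices) = 16.02·1147 + 36.93·329 + 14.23·918 = 43588.05.
Deflator = Nominal/Real × 100 = 51953.46/43588.05 × 100 = 119.192.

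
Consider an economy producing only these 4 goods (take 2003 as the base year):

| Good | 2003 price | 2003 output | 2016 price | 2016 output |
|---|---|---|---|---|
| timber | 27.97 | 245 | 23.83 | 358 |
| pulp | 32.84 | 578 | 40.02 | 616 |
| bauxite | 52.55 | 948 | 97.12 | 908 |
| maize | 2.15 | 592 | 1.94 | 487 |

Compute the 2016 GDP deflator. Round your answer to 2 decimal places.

Nominal GDP 2016 = 23.83·358 + 40.02·616 + 97.12·908 + 1.94·487 = 122313.20.
Real GDP 2016 (at 2003 prices) = 27.97·358 + 32.84·616 + 52.55·908 + 2.15·487 = 79005.15.
Deflator = Nominal/Real × 100 = 122313.20/79005.15 × 100 = 154.817.

154.82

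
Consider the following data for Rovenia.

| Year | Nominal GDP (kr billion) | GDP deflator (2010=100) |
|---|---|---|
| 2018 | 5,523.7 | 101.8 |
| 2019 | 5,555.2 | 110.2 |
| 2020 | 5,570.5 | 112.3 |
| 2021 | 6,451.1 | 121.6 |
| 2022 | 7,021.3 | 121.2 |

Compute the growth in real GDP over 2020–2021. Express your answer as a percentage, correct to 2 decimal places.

Real GDP 2020 = 5570.5/1.123 = 4960.37.
Real GDP 2021 = 6451.1/1.216 = 5305.18.
Change = 5305.18/4960.37 − 1 = 0.0695.

6.95%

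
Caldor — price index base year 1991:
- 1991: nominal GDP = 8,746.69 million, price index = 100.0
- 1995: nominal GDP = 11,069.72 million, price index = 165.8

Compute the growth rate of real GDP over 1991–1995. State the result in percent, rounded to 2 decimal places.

Real GDP 1991 = 8746.69 / 1.000 = 8746.69.
Real GDP 1995 = 11069.72 / 1.658 = 6676.55.
Real growth = 6676.55 / 8746.69 − 1 = -0.2367.

-23.67%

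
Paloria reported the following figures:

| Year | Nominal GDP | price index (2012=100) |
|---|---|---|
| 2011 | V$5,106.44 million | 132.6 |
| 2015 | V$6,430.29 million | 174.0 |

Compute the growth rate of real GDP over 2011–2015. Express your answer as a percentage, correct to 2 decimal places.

Deflate each year: 2011 → 5106.44/1.326 = 3851.01; 2015 → 6430.29/1.740 = 3695.57.
So real GDP changed by 3695.57/3851.01 − 1 = -0.0404, i.e. -4.04%.

-4.04%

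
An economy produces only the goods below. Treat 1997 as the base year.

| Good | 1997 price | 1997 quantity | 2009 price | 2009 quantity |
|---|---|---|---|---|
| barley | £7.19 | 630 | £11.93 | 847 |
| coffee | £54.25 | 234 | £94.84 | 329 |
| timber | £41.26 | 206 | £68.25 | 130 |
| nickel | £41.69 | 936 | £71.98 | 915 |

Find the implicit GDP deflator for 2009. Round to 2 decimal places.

Nominal GDP 2009 = 11.93·847 + 94.84·329 + 68.25·130 + 71.98·915 = 116041.27.
Real GDP 2009 (at 1997 prices) = 7.19·847 + 54.25·329 + 41.26·130 + 41.69·915 = 67448.33.
Deflator = Nominal/Real × 100 = 116041.27/67448.33 × 100 = 172.045.

172.04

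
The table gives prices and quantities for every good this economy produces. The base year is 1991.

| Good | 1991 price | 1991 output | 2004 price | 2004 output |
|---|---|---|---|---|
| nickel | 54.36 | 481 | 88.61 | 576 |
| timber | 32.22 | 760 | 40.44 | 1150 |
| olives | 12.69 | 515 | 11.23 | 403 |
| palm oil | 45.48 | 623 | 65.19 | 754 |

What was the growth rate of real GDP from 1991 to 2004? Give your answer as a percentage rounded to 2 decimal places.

26.04%

Real GDP 1991 = Nominal GDP 1991 = 54.36·481 + 32.22·760 + 12.69·515 + 45.48·623 = 85503.75.
Real GDP 2004 (at 1991 prices) = 54.36·576 + 32.22·1150 + 12.69·403 + 45.48·754 = 107770.35.
Real growth = 107770.35/85503.75 − 1 = 0.2604.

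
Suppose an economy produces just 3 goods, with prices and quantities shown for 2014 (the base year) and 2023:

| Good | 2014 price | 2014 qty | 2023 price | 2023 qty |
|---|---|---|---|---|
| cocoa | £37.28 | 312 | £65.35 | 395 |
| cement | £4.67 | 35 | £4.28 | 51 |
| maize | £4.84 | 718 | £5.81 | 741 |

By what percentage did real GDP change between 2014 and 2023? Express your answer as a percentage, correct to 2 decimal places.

Real GDP 2014 = Nominal GDP 2014 = 37.28·312 + 4.67·35 + 4.84·718 = 15269.93.
Real GDP 2023 (at 2014 prices) = 37.28·395 + 4.67·51 + 4.84·741 = 18550.21.
Real growth = 18550.21/15269.93 − 1 = 0.2148.

21.48%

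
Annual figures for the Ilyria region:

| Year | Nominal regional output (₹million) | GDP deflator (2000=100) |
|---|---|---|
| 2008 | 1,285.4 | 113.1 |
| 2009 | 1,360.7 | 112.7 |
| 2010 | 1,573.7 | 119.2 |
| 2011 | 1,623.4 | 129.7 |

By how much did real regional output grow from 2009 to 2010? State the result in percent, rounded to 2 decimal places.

Real regional output 2009 = 1360.7/1.127 = 1207.36.
Real regional output 2010 = 1573.7/1.192 = 1320.22.
Change = 1320.22/1207.36 − 1 = 0.0935.

9.35%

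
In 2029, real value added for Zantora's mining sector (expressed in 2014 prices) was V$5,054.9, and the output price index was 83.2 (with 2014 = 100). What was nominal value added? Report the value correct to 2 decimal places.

V$4,205.68

Nominal value added = Real × (output price index/100) = 5054.9 × 0.832 = 4205.68.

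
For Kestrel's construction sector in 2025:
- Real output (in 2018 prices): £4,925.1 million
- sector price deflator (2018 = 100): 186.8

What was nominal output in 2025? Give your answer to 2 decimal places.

£9,200.09 million

Nominal output = Real × (sector price deflator/100) = 4925.1 × 1.868 = 9200.09.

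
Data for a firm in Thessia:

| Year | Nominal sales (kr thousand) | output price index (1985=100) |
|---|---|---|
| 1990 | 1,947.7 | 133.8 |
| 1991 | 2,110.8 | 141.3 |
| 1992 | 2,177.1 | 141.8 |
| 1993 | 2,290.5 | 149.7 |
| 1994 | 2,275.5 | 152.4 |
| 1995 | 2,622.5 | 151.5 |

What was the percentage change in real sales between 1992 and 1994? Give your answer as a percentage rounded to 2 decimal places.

Real sales 1992 = 2177.1/1.418 = 1535.33.
Real sales 1994 = 2275.5/1.524 = 1493.11.
Change = 1493.11/1535.33 − 1 = -0.0275.

-2.75%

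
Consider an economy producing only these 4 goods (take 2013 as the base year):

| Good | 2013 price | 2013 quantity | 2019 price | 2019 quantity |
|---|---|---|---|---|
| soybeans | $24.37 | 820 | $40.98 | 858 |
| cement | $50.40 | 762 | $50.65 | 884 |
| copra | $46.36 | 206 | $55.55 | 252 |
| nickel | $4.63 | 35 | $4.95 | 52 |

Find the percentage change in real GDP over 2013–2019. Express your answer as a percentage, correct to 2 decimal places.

Real GDP 2013 = Nominal GDP 2013 = 24.37·820 + 50.40·762 + 46.36·206 + 4.63·35 = 68100.41.
Real GDP 2019 (at 2013 prices) = 24.37·858 + 50.40·884 + 46.36·252 + 4.63·52 = 77386.54.
Real growth = 77386.54/68100.41 − 1 = 0.1364.

13.64%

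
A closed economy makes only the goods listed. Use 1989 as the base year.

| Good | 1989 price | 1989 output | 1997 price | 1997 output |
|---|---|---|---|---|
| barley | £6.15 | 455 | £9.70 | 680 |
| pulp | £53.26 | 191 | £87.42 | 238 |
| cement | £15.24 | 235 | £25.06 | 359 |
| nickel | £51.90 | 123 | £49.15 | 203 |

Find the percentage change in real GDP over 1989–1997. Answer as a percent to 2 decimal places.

43.29%

Real GDP 1989 = Nominal GDP 1989 = 6.15·455 + 53.26·191 + 15.24·235 + 51.90·123 = 22936.01.
Real GDP 1997 (at 1989 prices) = 6.15·680 + 53.26·238 + 15.24·359 + 51.90·203 = 32864.74.
Real growth = 32864.74/22936.01 − 1 = 0.4329.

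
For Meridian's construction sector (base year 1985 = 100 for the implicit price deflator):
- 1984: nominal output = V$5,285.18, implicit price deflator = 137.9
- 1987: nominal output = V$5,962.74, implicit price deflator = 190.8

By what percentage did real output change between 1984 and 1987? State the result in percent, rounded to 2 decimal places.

-18.46%

Deflate each year: 1984 → 5285.18/1.379 = 3832.62; 1987 → 5962.74/1.908 = 3125.13.
So real output changed by 3125.13/3832.62 − 1 = -0.1846, i.e. -18.46%.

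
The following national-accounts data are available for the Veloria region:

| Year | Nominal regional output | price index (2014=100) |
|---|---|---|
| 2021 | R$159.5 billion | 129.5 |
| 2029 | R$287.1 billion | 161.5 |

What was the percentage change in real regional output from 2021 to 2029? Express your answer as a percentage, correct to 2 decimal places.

44.33%

Deflate each year: 2021 → 159.5/1.295 = 123.17; 2029 → 287.1/1.615 = 177.77.
So real regional output changed by 177.77/123.17 − 1 = 0.4433, i.e. 44.33%.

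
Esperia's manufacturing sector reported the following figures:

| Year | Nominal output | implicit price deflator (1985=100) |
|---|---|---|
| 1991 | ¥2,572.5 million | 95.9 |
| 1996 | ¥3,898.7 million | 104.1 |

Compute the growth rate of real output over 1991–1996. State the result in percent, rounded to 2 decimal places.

39.62%

Deflate each year: 1991 → 2572.5/0.959 = 2682.48; 1996 → 3898.7/1.041 = 3745.15.
So real output changed by 3745.15/2682.48 − 1 = 0.3962, i.e. 39.62%.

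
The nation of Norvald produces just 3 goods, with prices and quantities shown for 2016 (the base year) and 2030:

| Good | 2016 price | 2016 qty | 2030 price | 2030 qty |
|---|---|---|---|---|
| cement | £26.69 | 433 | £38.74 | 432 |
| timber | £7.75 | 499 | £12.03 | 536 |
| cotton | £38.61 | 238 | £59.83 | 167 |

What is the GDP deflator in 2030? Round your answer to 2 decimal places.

Nominal GDP 2030 = 38.74·432 + 12.03·536 + 59.83·167 = 33175.37.
Real GDP 2030 (at 2016 prices) = 26.69·432 + 7.75·536 + 38.61·167 = 22131.95.
Deflator = Nominal/Real × 100 = 33175.37/22131.95 × 100 = 149.898.

149.90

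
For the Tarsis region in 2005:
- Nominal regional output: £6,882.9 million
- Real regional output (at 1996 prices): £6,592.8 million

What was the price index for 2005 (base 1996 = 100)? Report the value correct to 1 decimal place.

price index = (Nominal / Real) × 100 = 6882.9 / 6592.8 × 100 = 104.40.

104.4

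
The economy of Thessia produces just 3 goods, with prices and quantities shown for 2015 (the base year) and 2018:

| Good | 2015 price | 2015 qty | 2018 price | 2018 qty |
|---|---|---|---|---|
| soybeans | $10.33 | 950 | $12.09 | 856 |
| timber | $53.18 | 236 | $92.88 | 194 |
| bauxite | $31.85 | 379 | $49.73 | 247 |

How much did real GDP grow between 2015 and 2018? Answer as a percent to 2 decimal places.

Real GDP 2015 = Nominal GDP 2015 = 10.33·950 + 53.18·236 + 31.85·379 = 34435.13.
Real GDP 2018 (at 2015 prices) = 10.33·856 + 53.18·194 + 31.85·247 = 27026.35.
Real growth = 27026.35/34435.13 − 1 = -0.2152.

-21.52%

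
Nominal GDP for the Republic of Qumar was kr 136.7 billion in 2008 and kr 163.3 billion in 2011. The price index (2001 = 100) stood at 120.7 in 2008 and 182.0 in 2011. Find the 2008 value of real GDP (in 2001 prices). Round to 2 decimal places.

Real GDP = Nominal / (price index/100) = 136.7 / 1.207 = 113.26.

kr 113.26 billion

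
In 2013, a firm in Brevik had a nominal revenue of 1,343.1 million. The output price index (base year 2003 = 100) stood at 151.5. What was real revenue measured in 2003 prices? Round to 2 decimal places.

886.53 million

Real revenue = Nominal / (output price index/100) = 1343.1 / 1.515 = 886.53.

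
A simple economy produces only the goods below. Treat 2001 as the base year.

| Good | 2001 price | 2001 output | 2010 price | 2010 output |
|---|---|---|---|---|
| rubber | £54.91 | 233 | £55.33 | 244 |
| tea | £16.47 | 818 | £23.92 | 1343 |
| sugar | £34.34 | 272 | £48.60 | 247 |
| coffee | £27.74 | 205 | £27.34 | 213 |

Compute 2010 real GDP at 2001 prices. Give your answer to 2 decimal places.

Real GDP 2010 = Σ (p_2001 × q_2010) = 54.91·244 + 16.47·1343 + 34.34·247 + 27.74·213 = 49907.85.

£49907.85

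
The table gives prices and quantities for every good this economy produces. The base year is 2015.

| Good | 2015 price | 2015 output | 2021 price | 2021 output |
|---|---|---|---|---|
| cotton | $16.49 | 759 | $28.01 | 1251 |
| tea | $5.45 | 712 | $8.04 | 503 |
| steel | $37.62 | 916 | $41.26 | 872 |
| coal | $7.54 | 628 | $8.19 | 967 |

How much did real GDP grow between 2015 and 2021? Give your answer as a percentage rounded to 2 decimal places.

Real GDP 2015 = Nominal GDP 2015 = 16.49·759 + 5.45·712 + 37.62·916 + 7.54·628 = 55591.35.
Real GDP 2021 (at 2015 prices) = 16.49·1251 + 5.45·503 + 37.62·872 + 7.54·967 = 63466.16.
Real growth = 63466.16/55591.35 − 1 = 0.1417.

14.17%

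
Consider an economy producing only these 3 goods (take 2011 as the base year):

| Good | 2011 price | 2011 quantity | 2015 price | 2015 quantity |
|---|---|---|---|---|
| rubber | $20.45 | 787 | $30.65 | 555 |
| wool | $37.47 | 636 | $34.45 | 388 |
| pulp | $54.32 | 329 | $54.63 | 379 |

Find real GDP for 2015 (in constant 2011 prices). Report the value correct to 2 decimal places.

$46475.39

Real GDP 2015 = Σ (p_2011 × q_2015) = 20.45·555 + 37.47·388 + 54.32·379 = 46475.39.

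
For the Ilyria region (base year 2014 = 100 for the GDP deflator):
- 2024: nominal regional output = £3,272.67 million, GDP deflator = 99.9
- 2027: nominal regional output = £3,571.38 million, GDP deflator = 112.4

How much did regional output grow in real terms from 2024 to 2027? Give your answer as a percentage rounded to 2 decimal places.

Deflate each year: 2024 → 3272.67/0.999 = 3275.95; 2027 → 3571.38/1.124 = 3177.38.
So real regional output changed by 3177.38/3275.95 − 1 = -0.0301, i.e. -3.01%.

-3.01%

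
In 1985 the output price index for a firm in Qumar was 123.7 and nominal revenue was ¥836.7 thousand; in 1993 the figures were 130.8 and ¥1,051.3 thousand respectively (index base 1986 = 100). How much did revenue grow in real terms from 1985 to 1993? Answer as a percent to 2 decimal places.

18.83%

Deflate each year: 1985 → 836.7/1.237 = 676.39; 1993 → 1051.3/1.308 = 803.75.
So real revenue changed by 803.75/676.39 − 1 = 0.1883, i.e. 18.83%.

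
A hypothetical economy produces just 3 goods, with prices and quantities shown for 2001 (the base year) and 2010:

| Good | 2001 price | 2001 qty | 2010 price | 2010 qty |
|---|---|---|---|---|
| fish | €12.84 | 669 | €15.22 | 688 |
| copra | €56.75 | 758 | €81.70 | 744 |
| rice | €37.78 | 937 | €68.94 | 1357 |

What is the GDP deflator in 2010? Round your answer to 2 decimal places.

Nominal GDP 2010 = 15.22·688 + 81.70·744 + 68.94·1357 = 164807.74.
Real GDP 2010 (at 2001 prices) = 12.84·688 + 56.75·744 + 37.78·1357 = 102323.38.
Deflator = Nominal/Real × 100 = 164807.74/102323.38 × 100 = 161.066.

161.07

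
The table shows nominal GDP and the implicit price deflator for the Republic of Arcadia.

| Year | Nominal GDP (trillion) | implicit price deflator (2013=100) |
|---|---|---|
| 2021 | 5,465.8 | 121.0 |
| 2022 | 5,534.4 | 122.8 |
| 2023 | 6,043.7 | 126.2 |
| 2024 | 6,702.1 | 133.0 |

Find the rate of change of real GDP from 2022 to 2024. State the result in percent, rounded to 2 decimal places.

Real GDP 2022 = 5534.4/1.228 = 4506.84.
Real GDP 2024 = 6702.1/1.330 = 5039.17.
Change = 5039.17/4506.84 − 1 = 0.1181.

11.81%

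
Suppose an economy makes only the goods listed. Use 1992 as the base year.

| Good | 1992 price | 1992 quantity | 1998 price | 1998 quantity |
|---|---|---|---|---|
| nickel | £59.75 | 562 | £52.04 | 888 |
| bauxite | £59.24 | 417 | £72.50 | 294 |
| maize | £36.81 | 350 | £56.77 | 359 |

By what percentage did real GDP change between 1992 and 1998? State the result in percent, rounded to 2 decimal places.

Real GDP 1992 = Nominal GDP 1992 = 59.75·562 + 59.24·417 + 36.81·350 = 71166.08.
Real GDP 1998 (at 1992 prices) = 59.75·888 + 59.24·294 + 36.81·359 = 83689.35.
Real growth = 83689.35/71166.08 − 1 = 0.1760.

17.60%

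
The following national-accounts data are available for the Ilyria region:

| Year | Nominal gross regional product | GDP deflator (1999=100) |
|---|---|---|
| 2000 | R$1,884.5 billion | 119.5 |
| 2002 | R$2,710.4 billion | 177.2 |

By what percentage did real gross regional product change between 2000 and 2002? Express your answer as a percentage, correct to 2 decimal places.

-3.01%

Deflate each year: 2000 → 1884.5/1.195 = 1576.99; 2002 → 2710.4/1.772 = 1529.57.
So real gross regional product changed by 1529.57/1576.99 − 1 = -0.0301, i.e. -3.01%.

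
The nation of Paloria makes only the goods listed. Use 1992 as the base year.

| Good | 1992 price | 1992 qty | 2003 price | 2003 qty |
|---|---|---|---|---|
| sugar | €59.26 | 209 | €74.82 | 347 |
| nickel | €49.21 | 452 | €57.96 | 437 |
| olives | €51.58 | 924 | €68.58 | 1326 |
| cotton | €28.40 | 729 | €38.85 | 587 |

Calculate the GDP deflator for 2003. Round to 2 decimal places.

129.81

Nominal GDP 2003 = 74.82·347 + 57.96·437 + 68.58·1326 + 38.85·587 = 165033.09.
Real GDP 2003 (at 1992 prices) = 59.26·347 + 49.21·437 + 51.58·1326 + 28.40·587 = 127133.87.
Deflator = Nominal/Real × 100 = 165033.09/127133.87 × 100 = 129.810.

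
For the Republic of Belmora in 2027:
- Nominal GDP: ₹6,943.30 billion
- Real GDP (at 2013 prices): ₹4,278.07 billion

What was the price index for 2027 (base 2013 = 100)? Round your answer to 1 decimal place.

price index = (Nominal / Real) × 100 = 6943.30 / 4278.07 × 100 = 162.30.

162.3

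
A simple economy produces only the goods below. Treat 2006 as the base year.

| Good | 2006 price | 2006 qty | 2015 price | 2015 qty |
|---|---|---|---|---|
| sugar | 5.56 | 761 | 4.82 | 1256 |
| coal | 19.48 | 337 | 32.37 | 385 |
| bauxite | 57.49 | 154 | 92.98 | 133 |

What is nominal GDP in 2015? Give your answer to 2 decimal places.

Nominal GDP 2015 = Σ (p_2015 × q_2015) = 4.82·1256 + 32.37·385 + 92.98·133 = 30882.71.

30882.71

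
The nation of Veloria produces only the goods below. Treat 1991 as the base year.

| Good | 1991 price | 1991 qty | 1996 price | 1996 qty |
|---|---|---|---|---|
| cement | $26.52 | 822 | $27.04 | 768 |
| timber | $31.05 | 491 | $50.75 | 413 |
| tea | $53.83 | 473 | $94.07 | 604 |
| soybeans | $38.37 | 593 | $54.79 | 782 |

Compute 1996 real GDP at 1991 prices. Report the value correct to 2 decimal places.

$95709.67

Real GDP 1996 = Σ (p_1991 × q_1996) = 26.52·768 + 31.05·413 + 53.83·604 + 38.37·782 = 95709.67.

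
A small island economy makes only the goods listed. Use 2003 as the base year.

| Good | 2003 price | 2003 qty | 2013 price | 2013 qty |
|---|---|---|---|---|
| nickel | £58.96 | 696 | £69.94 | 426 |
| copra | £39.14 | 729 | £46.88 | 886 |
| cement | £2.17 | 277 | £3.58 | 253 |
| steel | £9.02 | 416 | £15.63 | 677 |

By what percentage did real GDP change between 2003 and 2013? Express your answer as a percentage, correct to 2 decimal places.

Real GDP 2003 = Nominal GDP 2003 = 58.96·696 + 39.14·729 + 2.17·277 + 9.02·416 = 73922.63.
Real GDP 2013 (at 2003 prices) = 58.96·426 + 39.14·886 + 2.17·253 + 9.02·677 = 66450.55.
Real growth = 66450.55/73922.63 − 1 = -0.1011.

-10.11%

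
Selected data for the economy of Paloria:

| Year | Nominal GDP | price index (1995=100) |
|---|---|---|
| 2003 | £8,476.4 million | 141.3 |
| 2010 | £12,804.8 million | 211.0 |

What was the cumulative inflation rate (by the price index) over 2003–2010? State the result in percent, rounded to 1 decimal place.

49.3%

Price-level change = 211.0 / 141.3 − 1 = 0.4933.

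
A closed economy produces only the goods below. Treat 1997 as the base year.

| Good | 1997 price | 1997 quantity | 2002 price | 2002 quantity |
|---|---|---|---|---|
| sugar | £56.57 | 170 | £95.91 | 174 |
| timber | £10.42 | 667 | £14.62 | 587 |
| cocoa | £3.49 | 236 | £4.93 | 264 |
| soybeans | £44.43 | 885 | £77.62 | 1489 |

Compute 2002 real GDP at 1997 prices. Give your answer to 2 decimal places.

£83037.35

Real GDP 2002 = Σ (p_1997 × q_2002) = 56.57·174 + 10.42·587 + 3.49·264 + 44.43·1489 = 83037.35.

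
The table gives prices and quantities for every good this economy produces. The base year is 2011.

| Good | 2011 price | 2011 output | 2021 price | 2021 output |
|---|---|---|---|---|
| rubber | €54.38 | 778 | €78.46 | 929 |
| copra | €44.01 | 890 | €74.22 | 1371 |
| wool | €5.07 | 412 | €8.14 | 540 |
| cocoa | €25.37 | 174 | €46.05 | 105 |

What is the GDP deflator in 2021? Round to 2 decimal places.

Nominal GDP 2021 = 78.46·929 + 74.22·1371 + 8.14·540 + 46.05·105 = 183875.81.
Real GDP 2021 (at 2011 prices) = 54.38·929 + 44.01·1371 + 5.07·540 + 25.37·105 = 116258.38.
Deflator = Nominal/Real × 100 = 183875.81/116258.38 × 100 = 158.161.

158.16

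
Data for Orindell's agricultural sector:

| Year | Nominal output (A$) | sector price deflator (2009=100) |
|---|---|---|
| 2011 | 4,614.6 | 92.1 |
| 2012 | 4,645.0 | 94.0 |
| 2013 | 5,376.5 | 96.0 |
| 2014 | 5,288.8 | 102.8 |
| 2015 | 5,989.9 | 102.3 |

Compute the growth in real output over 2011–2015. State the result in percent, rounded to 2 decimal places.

Real output 2011 = 4614.6/0.921 = 5010.42.
Real output 2015 = 5989.9/1.023 = 5855.23.
Change = 5855.23/5010.42 − 1 = 0.1686.

16.86%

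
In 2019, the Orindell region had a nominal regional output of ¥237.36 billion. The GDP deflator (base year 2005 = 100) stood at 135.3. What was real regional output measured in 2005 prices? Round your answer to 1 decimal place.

Real regional output = Nominal / (GDP deflator/100) = 237.36 / 1.353 = 175.43.

¥175.4 billion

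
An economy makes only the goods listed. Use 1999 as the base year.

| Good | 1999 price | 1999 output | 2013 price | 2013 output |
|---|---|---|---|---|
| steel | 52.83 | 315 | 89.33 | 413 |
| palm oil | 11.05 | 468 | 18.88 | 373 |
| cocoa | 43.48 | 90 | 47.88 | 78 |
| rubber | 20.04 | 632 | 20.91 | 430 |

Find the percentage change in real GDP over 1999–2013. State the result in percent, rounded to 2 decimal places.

-1.15%

Real GDP 1999 = Nominal GDP 1999 = 52.83·315 + 11.05·468 + 43.48·90 + 20.04·632 = 38391.33.
Real GDP 2013 (at 1999 prices) = 52.83·413 + 11.05·373 + 43.48·78 + 20.04·430 = 37949.08.
Real growth = 37949.08/38391.33 − 1 = -0.0115.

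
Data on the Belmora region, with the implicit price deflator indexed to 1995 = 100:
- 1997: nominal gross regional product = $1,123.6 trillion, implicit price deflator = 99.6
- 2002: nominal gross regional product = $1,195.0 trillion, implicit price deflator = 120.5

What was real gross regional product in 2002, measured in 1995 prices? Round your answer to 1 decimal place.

Real gross regional product = Nominal / (implicit price deflator/100) = 1195.0 / 1.205 = 991.70.

$991.7 trillion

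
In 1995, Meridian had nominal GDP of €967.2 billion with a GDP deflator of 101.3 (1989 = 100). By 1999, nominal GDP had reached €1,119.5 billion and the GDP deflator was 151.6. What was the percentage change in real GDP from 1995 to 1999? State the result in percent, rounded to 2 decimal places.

-22.66%

Real GDP 1995 = 967.2 / 1.013 = 954.79.
Real GDP 1999 = 1119.5 / 1.516 = 738.46.
Real growth = 738.46 / 954.79 − 1 = -0.2266.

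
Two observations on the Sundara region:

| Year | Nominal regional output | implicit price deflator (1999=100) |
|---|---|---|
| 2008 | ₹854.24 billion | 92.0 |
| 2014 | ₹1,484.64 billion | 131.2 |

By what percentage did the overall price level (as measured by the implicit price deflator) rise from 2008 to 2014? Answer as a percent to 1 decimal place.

42.6%

Price-level change = 131.2 / 92.0 − 1 = 0.4261.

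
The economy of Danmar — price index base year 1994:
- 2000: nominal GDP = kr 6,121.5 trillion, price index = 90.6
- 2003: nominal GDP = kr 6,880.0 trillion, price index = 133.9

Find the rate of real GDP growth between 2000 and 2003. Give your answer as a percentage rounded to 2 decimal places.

-23.95%

Real GDP 2000 = 6121.5 / 0.906 = 6756.62.
Real GDP 2003 = 6880.0 / 1.339 = 5138.16.
Real growth = 5138.16 / 6756.62 − 1 = -0.2395.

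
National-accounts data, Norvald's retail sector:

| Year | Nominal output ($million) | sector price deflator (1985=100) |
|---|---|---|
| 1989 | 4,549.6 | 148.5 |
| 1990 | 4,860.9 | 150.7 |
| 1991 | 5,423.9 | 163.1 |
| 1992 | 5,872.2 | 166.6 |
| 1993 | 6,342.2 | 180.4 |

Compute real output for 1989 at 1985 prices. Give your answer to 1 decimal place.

$3,063.7 million

Real output 1989 = 4549.6 / 1.485 = 3063.70.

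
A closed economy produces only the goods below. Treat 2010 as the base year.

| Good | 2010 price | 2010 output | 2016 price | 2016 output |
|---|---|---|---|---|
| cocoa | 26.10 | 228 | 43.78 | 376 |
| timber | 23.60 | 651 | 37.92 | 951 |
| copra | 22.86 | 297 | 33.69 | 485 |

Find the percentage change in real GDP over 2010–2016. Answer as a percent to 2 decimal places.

Real GDP 2010 = Nominal GDP 2010 = 26.10·228 + 23.60·651 + 22.86·297 = 28103.82.
Real GDP 2016 (at 2010 prices) = 26.10·376 + 23.60·951 + 22.86·485 = 43344.30.
Real growth = 43344.30/28103.82 − 1 = 0.5423.

54.23%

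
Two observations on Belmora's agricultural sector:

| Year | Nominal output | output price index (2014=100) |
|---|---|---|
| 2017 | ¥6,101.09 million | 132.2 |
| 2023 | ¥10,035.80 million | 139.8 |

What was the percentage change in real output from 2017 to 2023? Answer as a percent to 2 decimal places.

55.55%

Deflate each year: 2017 → 6101.09/1.322 = 4615.05; 2023 → 10035.80/1.398 = 7178.68.
So real output changed by 7178.68/4615.05 − 1 = 0.5555, i.e. 55.55%.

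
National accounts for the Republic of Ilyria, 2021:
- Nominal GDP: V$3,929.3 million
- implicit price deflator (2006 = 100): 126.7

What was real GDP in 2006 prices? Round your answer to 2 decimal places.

Real GDP = Nominal / (implicit price deflator/100) = 3929.3 / 1.267 = 3101.26.

V$3,101.26 million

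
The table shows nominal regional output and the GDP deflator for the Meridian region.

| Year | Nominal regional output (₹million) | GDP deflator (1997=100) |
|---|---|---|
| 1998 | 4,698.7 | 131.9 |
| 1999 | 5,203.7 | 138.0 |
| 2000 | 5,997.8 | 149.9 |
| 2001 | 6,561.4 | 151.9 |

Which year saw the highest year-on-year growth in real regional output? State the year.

1999: real = 5203.7/1.380 = 3770.80; growth vs 1998 (3562.32) = 5.85%.
2000: real = 5997.8/1.499 = 4001.20; growth vs 1999 (3770.80) = 6.11%.
2001: real = 6561.4/1.519 = 4319.55; growth vs 2000 (4001.20) = 7.96%.

2001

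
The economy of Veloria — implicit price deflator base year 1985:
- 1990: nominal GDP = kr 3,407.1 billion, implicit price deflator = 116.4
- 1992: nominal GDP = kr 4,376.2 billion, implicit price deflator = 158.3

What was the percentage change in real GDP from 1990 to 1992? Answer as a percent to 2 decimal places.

-5.55%

Real GDP 1990 = 3407.1 / 1.164 = 2927.06.
Real GDP 1992 = 4376.2 / 1.583 = 2764.50.
Real growth = 2764.50 / 2927.06 − 1 = -0.0555.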